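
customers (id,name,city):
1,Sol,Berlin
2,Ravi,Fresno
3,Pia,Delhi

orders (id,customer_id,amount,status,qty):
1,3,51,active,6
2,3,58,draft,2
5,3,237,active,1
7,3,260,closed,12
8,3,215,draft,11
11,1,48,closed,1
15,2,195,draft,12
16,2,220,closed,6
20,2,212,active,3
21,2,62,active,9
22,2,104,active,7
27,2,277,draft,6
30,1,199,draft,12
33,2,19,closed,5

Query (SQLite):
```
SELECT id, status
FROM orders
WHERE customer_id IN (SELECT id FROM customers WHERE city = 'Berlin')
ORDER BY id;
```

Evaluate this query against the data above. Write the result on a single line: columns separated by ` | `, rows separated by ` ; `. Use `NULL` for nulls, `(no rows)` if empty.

Inner query: customers.id where city = 'Berlin'.
Outer: keep orders rows whose customer_id is in that set.
Inner query → {1}

11 | closed ; 30 | draft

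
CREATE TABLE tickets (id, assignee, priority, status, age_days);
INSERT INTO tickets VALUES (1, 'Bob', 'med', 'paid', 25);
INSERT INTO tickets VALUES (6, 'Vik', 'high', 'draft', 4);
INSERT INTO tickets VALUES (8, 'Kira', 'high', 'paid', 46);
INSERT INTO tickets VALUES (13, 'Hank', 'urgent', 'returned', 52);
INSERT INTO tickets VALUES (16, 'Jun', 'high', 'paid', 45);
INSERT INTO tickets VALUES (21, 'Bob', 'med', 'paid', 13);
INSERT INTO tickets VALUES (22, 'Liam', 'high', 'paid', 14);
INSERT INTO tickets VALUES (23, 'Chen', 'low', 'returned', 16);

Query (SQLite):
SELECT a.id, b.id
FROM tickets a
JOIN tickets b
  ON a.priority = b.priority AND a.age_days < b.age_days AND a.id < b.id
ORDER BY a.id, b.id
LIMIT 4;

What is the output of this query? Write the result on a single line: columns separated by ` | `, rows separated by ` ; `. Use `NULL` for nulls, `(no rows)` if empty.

6 | 8 ; 6 | 16 ; 6 | 22

Pairs (a,b) with same priority, a.age_days < b.age_days, a.id < b.id.
priority groups: high:{6,8,16,22} low:{23} med:{1,21} urgent:{13}
Ordered by (a.id, b.id); first 4.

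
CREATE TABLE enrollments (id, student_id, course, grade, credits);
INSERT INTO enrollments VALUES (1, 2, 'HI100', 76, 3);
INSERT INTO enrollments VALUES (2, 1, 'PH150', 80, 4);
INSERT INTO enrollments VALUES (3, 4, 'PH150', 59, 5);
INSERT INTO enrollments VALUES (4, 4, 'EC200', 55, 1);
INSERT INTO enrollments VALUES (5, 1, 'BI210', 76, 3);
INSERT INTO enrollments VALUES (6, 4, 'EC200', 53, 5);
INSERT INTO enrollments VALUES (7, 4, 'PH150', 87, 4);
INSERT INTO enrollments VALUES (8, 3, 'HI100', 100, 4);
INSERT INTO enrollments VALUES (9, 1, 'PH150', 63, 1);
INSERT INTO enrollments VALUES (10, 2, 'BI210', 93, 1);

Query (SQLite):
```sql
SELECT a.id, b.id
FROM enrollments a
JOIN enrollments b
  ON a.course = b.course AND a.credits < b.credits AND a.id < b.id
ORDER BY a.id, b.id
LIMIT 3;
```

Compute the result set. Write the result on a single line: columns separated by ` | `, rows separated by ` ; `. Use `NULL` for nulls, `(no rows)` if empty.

1 | 8 ; 2 | 3 ; 4 | 6

Pairs (a,b) with same course, a.credits < b.credits, a.id < b.id.
course groups: BI210:{5,10} EC200:{4,6} HI100:{1,8} PH150:{2,3,7,9}
Ordered by (a.id, b.id); first 3.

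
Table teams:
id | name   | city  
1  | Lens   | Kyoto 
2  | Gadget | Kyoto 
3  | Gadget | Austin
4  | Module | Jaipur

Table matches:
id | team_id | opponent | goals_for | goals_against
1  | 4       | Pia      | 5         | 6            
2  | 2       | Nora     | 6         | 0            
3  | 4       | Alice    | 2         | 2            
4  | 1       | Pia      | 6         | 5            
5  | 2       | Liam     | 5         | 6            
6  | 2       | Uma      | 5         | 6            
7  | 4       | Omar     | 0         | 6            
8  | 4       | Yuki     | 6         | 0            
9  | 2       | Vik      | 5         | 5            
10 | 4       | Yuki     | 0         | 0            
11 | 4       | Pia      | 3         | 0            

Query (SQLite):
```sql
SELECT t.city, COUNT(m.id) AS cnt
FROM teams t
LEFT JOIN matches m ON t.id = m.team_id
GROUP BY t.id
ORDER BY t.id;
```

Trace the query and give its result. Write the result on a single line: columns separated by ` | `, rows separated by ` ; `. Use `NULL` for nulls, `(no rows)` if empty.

Kyoto | 1 ; Kyoto | 4 ; Austin | 0 ; Jaipur | 6

LEFT JOIN keeps every teams row; unmatched ones get NULL for matches columns.
Group by teams.id and compute COUNT(m.id). COUNT(col) of an all-NULL group is 0.
  1: ids {4} → COUNT(m.id)=1
  2: ids {2, 5, 6, 9} → COUNT(m.id)=4
  3: ids {—} → COUNT(m.id)=0
  4: ids {1, 3, 7, 8, 10, 11} → COUNT(m.id)=6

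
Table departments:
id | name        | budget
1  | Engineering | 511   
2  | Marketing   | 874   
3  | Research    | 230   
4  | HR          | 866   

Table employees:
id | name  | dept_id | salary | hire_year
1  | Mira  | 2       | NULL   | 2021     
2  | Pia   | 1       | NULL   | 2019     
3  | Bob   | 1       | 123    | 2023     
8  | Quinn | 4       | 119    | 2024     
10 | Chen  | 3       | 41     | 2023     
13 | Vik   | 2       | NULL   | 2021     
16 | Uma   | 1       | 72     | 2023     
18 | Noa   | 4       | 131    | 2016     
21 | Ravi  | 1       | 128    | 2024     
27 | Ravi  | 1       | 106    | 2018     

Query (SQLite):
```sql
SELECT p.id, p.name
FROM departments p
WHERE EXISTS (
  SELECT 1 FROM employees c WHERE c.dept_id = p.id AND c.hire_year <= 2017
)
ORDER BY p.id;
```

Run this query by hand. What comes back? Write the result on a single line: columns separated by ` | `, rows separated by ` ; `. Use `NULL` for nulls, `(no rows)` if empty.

4 | HR

For each departments row, check whether any employees with matching dept_id has hire_year <= 2017.
Keep rows where that is true.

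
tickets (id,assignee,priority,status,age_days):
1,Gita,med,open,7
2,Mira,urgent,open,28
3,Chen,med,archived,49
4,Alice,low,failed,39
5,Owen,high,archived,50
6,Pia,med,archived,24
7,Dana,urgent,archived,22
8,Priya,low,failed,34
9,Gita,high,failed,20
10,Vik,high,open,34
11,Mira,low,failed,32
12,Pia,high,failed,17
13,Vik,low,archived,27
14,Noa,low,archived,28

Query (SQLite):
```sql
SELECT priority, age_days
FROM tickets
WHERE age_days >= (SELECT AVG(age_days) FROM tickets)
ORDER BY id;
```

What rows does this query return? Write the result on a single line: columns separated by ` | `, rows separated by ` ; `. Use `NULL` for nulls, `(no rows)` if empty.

Scalar subquery: AVG(age_days) over all tickets rows = 29.357143 (≈; comparison uses full precision).
Keep rows where age_days >= that value.

med | 49 ; low | 39 ; high | 50 ; low | 34 ; high | 34 ; low | 32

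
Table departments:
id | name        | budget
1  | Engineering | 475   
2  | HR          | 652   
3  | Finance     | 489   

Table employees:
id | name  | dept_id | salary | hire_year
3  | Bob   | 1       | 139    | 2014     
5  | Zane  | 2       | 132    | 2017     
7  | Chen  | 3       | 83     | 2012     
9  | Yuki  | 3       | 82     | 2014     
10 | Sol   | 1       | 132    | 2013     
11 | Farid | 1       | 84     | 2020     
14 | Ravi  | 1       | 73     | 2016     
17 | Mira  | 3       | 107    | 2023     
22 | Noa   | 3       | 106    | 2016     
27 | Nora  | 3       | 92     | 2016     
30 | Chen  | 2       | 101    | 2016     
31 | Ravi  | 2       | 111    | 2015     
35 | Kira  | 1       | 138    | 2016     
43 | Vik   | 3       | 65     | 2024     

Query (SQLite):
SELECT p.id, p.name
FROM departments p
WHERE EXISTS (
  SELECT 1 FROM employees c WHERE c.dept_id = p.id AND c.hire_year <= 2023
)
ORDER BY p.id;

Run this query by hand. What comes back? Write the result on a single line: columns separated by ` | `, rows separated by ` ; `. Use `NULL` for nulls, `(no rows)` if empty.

1 | Engineering ; 2 | HR ; 3 | Finance

For each departments row, check whether any employees with matching dept_id has hire_year <= 2023.
Keep rows where that is true.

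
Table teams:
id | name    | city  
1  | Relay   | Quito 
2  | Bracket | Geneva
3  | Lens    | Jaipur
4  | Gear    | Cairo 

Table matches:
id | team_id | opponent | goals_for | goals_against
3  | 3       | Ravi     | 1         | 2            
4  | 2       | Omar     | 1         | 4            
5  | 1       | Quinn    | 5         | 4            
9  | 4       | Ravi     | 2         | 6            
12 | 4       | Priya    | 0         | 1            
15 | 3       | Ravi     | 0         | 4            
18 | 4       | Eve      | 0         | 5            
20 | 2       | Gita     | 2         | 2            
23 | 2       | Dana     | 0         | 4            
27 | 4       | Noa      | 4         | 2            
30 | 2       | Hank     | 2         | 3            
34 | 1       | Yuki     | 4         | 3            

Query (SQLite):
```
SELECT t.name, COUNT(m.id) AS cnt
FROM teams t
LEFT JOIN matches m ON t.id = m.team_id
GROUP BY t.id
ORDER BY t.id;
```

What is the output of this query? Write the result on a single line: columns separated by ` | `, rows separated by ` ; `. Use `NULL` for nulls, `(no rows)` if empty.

Relay | 2 ; Bracket | 4 ; Lens | 2 ; Gear | 4

LEFT JOIN keeps every teams row; unmatched ones get NULL for matches columns.
Group by teams.id and compute COUNT(m.id). COUNT(col) of an all-NULL group is 0.
  1: ids {5, 34} → COUNT(m.id)=2
  2: ids {4, 20, 23, 30} → COUNT(m.id)=4
  3: ids {3, 15} → COUNT(m.id)=2
  4: ids {9, 12, 18, 27} → COUNT(m.id)=4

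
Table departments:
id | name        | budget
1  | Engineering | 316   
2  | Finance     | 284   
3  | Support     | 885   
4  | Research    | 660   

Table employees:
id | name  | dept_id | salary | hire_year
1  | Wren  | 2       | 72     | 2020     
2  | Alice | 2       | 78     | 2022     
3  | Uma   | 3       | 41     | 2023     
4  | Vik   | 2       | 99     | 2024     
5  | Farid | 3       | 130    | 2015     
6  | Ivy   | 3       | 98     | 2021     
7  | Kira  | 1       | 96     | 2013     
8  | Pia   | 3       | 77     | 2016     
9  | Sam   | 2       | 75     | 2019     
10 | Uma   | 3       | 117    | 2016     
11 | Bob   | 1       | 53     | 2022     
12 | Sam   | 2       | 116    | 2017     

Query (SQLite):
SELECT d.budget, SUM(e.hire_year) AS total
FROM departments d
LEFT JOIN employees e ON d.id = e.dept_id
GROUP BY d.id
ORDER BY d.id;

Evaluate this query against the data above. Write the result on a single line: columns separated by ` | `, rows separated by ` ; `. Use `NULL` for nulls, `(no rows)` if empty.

316 | 4035 ; 284 | 10102 ; 885 | 10091 ; 660 | NULL

LEFT JOIN keeps every departments row; unmatched ones get NULL for employees columns.
Group by departments.id and compute SUM(e.hire_year). SUM over an all-NULL group is NULL.
  1: ids {7, 11} → SUM(e.hire_year)=4035
  2: ids {1, 2, 4, 9, 12} → SUM(e.hire_year)=10102
  3: ids {3, 5, 6, 8, 10} → SUM(e.hire_year)=10091
  4: ids {—} → SUM(e.hire_year)=NULL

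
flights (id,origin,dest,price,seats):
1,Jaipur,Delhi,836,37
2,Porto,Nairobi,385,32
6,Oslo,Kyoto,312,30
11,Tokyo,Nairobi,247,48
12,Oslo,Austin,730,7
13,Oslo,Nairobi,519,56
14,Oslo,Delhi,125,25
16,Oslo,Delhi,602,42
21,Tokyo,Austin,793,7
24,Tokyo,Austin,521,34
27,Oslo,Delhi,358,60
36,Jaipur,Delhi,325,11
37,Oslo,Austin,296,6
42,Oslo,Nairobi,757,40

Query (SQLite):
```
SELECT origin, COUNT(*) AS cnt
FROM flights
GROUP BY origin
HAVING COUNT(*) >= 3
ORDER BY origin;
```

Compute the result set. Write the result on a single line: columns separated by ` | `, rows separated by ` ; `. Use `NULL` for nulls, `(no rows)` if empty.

Oslo | 8 ; Tokyo | 3

Partition flights by origin; compute COUNT(*) within each group.
HAVING: keep groups with count ≥ 3.
  Jaipur: ids {1, 36} → COUNT(*)=2
  Oslo: ids {6, 12, 13, 14, 16, 27, 37, 42} → COUNT(*)=8
  Porto: ids {2} → COUNT(*)=1
  Tokyo: ids {11, 21, 24} → COUNT(*)=3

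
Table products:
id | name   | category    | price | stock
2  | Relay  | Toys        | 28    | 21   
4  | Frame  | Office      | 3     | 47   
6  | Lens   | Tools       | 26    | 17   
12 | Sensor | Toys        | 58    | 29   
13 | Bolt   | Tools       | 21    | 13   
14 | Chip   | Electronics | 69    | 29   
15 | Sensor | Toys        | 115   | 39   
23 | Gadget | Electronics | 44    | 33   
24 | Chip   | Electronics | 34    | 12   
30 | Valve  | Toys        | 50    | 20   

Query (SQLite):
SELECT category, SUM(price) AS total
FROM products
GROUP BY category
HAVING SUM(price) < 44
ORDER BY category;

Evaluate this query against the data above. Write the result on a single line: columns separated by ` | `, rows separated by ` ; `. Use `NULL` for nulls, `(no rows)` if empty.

Partition products by category; compute SUM(price) within each group.
HAVING: keep groups where SUM(price) < 44.
  Electronics: ids {14, 23, 24} → SUM(price)=147
  Office: ids {4} → SUM(price)=3
  Tools: ids {6, 13} → SUM(price)=47
  Toys: ids {2, 12, 15, 30} → SUM(price)=251

Office | 3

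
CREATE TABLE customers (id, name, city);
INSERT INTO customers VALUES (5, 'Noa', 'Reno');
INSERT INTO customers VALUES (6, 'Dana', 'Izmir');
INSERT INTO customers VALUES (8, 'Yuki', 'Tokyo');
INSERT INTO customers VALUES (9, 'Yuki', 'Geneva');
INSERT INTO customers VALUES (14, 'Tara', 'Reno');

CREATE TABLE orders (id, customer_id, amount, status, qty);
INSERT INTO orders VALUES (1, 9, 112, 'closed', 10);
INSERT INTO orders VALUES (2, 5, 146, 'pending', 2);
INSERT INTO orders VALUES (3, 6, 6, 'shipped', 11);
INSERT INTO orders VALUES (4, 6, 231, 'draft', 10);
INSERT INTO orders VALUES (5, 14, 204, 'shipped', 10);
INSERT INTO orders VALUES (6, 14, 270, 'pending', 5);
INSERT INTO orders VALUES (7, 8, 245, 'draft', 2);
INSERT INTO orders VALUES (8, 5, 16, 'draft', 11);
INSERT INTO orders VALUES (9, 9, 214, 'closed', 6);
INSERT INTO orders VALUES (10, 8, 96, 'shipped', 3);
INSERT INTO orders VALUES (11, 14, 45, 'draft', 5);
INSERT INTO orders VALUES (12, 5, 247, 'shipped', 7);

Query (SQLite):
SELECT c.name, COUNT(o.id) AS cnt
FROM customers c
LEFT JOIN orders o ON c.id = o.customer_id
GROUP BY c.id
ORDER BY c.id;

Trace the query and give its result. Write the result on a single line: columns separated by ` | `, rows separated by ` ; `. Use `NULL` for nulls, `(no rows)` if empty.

Noa | 3 ; Dana | 2 ; Yuki | 2 ; Yuki | 2 ; Tara | 3

LEFT JOIN keeps every customers row; unmatched ones get NULL for orders columns.
Group by customers.id and compute COUNT(o.id). COUNT(col) of an all-NULL group is 0.
  5: ids {2, 8, 12} → COUNT(o.id)=3
  6: ids {3, 4} → COUNT(o.id)=2
  8: ids {7, 10} → COUNT(o.id)=2
  9: ids {1, 9} → COUNT(o.id)=2
  14: ids {5, 6, 11} → COUNT(o.id)=3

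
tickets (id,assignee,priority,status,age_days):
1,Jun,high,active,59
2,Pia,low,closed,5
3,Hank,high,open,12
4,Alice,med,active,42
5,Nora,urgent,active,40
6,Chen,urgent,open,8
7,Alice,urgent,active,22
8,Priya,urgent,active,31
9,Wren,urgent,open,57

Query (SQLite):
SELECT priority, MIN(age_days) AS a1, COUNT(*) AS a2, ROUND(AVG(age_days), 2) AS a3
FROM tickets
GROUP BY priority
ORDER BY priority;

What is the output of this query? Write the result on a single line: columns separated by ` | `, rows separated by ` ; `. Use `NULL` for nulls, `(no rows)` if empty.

Group tickets by priority.
Per group compute: MIN(age_days), COUNT(*), ROUND(AVG(age_days), 2).
  high: ids {1, 3} → MIN(age_days)=12, COUNT(*)=2, ROUND(AVG(age_days), 2)=35.5
  low: ids {2} → MIN(age_days)=5, COUNT(*)=1, ROUND(AVG(age_days), 2)=5
  med: ids {4} → MIN(age_days)=42, COUNT(*)=1, ROUND(AVG(age_days), 2)=42
  urgent: ids {5, 6, 7, 8, 9} → MIN(age_days)=8, COUNT(*)=5, ROUND(AVG(age_days), 2)=31.6

high | 12 | 2 | 35.5 ; low | 5 | 1 | 5 ; med | 42 | 1 | 42 ; urgent | 8 | 5 | 31.6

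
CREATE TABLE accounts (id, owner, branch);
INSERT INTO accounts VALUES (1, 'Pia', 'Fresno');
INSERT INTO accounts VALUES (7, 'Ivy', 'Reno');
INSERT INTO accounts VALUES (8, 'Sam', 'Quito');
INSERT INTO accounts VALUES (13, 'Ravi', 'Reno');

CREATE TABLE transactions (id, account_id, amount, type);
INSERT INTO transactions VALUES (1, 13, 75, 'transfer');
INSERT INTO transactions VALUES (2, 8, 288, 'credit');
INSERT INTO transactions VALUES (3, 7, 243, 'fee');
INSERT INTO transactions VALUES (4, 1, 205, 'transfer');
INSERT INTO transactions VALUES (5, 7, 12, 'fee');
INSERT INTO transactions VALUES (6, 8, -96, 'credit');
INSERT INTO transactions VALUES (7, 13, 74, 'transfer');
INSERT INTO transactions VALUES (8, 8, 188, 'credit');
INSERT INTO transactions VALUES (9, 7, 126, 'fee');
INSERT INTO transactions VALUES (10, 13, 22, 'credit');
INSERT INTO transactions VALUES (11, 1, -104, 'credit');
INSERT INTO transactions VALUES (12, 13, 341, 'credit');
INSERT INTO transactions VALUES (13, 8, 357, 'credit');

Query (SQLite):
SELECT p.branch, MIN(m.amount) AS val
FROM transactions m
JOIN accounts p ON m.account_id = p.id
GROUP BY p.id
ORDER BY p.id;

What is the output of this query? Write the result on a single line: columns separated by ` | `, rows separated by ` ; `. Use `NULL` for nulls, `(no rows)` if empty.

Join each transactions row to its accounts via account_id.
Group joined rows by accounts.id; compute MIN(m.amount) per group.
  1: ids {4, 11} → MIN(m.amount)=-104
  7: ids {3, 5, 9} → MIN(m.amount)=12
  8: ids {2, 6, 8, 13} → MIN(m.amount)=-96
  13: ids {1, 7, 10, 12} → MIN(m.amount)=22

Fresno | -104 ; Reno | 12 ; Quito | -96 ; Reno | 22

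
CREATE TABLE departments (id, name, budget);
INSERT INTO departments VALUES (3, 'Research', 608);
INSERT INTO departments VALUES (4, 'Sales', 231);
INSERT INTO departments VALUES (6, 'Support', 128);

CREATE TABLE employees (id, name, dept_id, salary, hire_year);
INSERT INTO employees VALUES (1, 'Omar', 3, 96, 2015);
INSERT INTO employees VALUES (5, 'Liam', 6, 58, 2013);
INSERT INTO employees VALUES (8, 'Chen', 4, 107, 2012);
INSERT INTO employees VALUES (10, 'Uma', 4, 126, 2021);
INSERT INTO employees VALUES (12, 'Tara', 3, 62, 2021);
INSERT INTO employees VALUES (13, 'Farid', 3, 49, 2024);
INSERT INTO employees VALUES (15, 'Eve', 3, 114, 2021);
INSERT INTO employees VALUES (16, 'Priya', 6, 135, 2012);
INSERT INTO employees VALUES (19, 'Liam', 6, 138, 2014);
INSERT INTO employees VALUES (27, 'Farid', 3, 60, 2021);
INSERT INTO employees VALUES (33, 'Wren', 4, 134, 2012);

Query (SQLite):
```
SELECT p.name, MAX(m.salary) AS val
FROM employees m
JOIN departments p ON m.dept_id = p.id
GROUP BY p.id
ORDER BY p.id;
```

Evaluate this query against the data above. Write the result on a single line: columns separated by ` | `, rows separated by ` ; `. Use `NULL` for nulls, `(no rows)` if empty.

Join each employees row to its departments via dept_id.
Group joined rows by departments.id; compute MAX(m.salary) per group.
  3: ids {1, 12, 13, 15, 27} → MAX(m.salary)=114
  4: ids {8, 10, 33} → MAX(m.salary)=134
  6: ids {5, 16, 19} → MAX(m.salary)=138

Research | 114 ; Sales | 134 ; Support | 138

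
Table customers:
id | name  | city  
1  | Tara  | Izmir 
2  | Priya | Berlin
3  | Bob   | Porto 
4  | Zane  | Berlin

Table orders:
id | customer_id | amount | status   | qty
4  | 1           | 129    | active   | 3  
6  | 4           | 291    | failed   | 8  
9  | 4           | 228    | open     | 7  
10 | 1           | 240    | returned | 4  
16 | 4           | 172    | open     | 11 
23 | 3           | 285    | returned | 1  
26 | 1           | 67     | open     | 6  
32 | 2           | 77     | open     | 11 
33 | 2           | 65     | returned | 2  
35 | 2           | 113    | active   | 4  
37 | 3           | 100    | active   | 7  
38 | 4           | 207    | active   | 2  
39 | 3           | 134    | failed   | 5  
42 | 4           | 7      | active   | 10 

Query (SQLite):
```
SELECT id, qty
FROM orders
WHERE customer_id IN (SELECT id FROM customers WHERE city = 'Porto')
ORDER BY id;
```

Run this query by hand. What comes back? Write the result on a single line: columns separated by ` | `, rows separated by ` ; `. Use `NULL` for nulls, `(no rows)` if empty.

Inner query: customers.id where city = 'Porto'.
Outer: keep orders rows whose customer_id is in that set.
Inner query → {3}

23 | 1 ; 37 | 7 ; 39 | 5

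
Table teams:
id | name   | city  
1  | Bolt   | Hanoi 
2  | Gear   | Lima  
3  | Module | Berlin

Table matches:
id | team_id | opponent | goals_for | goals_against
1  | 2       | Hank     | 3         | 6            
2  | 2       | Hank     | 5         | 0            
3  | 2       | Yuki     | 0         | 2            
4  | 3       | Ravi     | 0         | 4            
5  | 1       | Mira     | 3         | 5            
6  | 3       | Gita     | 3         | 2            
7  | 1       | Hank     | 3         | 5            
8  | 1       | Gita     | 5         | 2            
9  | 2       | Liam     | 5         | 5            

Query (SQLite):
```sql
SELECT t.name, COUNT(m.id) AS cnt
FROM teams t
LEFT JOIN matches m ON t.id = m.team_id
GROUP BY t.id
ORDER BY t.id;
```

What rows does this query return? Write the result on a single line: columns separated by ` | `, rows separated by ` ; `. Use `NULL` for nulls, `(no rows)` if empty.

LEFT JOIN keeps every teams row; unmatched ones get NULL for matches columns.
Group by teams.id and compute COUNT(m.id). COUNT(col) of an all-NULL group is 0.
  1: ids {5, 7, 8} → COUNT(m.id)=3
  2: ids {1, 2, 3, 9} → COUNT(m.id)=4
  3: ids {4, 6} → COUNT(m.id)=2

Bolt | 3 ; Gear | 4 ; Module | 2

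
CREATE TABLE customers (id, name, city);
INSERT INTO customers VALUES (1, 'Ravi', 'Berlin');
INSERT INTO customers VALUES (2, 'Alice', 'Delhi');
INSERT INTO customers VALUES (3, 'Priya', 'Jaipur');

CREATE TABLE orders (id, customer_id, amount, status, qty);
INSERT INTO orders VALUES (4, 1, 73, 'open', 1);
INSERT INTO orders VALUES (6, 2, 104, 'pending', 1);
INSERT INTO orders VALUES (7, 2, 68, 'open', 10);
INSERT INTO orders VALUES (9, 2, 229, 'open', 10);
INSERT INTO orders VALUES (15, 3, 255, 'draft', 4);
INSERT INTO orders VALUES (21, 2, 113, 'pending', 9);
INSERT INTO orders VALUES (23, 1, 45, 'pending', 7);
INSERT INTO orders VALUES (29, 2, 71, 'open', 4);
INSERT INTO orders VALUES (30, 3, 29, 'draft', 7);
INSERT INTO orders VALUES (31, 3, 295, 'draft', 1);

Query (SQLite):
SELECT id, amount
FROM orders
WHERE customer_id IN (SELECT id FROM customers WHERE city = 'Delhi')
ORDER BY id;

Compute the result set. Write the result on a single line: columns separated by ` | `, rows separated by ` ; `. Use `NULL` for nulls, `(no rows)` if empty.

Inner query: customers.id where city = 'Delhi'.
Outer: keep orders rows whose customer_id is in that set.
Inner query → {2}

6 | 104 ; 7 | 68 ; 9 | 229 ; 21 | 113 ; 29 | 71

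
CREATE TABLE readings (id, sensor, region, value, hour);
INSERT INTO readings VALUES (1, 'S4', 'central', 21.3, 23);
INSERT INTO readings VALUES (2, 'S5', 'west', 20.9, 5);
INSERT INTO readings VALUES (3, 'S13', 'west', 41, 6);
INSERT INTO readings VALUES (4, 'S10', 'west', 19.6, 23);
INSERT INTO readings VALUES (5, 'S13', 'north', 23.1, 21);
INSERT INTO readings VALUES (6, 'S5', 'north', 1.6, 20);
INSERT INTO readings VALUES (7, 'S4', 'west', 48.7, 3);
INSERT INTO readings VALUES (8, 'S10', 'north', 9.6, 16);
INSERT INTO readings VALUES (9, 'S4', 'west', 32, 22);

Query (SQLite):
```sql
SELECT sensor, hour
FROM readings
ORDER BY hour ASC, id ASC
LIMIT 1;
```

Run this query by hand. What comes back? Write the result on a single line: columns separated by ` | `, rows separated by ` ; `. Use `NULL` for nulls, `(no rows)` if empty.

Sort by hour asc, tiebreak id asc: (3, id=7), (5, id=2), (6, id=3), (16, id=8) …. Take first 1.

S4 | 3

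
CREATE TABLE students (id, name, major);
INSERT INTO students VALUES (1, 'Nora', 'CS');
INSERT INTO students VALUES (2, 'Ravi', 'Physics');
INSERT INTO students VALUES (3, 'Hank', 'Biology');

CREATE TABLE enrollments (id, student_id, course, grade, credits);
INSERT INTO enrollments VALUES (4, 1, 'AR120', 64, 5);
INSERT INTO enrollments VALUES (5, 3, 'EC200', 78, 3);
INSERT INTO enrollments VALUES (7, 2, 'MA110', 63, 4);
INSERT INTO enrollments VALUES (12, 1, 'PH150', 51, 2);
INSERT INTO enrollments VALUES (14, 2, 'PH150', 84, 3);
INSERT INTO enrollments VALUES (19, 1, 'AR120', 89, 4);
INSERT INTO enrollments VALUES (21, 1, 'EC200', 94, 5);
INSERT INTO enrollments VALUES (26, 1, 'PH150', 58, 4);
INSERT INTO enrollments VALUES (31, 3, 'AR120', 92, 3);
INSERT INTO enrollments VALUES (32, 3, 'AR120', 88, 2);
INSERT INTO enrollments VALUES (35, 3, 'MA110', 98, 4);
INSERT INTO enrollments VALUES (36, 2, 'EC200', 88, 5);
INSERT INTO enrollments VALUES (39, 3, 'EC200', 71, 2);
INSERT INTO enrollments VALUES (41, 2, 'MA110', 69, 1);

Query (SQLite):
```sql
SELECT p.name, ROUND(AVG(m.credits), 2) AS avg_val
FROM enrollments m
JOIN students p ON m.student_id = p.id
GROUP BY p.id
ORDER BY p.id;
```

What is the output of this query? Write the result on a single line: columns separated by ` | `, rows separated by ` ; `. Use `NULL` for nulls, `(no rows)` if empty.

Nora | 4 ; Ravi | 3.25 ; Hank | 2.8

Join each enrollments row to its students via student_id.
Group joined rows by students.id; compute ROUND(AVG(m.credits), 2) per group.
  1: ids {4, 12, 19, 21, 26} → ROUND(AVG(m.credits), 2)=4
  2: ids {7, 14, 36, 41} → ROUND(AVG(m.credits), 2)=3.25
  3: ids {5, 31, 32, 35, 39} → ROUND(AVG(m.credits), 2)=2.8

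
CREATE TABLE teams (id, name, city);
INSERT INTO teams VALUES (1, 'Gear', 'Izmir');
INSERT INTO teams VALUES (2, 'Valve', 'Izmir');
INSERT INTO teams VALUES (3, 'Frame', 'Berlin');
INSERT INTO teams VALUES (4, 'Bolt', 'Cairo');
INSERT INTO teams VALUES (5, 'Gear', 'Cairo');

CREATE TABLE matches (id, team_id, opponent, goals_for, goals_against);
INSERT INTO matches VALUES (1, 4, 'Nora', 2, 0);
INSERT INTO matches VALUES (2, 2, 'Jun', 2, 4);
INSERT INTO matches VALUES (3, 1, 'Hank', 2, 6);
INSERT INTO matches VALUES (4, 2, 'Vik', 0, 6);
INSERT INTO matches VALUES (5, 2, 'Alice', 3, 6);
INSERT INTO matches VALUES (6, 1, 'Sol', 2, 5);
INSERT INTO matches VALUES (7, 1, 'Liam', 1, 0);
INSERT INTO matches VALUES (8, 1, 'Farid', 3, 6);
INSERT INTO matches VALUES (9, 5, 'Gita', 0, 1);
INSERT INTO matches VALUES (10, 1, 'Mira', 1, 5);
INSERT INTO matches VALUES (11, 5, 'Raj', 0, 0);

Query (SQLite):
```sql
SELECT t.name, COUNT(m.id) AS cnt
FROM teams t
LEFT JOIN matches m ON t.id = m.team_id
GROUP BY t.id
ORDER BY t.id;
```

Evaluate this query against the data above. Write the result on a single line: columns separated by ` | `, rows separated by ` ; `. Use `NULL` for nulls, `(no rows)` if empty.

Gear | 5 ; Valve | 3 ; Frame | 0 ; Bolt | 1 ; Gear | 2

LEFT JOIN keeps every teams row; unmatched ones get NULL for matches columns.
Group by teams.id and compute COUNT(m.id). COUNT(col) of an all-NULL group is 0.
  1: ids {3, 6, 7, 8, 10} → COUNT(m.id)=5
  2: ids {2, 4, 5} → COUNT(m.id)=3
  3: ids {—} → COUNT(m.id)=0
  4: ids {1} → COUNT(m.id)=1
  5: ids {9, 11} → COUNT(m.id)=2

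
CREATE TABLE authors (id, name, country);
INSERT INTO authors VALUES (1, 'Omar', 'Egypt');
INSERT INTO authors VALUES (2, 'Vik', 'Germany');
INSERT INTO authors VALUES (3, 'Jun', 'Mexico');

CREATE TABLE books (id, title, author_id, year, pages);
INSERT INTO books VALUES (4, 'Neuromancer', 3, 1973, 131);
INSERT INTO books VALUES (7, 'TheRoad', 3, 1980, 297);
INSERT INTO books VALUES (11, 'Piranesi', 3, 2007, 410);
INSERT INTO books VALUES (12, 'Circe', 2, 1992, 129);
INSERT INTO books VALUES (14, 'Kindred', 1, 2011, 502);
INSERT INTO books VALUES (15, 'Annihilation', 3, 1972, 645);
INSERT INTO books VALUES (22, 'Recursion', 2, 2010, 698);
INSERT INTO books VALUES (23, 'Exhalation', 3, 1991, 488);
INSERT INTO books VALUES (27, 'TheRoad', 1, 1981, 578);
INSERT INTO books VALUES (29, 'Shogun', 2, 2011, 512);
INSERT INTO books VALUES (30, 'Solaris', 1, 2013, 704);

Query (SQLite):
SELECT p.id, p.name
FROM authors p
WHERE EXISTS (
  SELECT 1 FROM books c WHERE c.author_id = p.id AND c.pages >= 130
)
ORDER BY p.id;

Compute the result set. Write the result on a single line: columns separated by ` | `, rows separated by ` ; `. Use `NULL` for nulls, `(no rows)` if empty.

For each authors row, check whether any books with matching author_id has pages >= 130.
Keep rows where that is true.

1 | Omar ; 2 | Vik ; 3 | Jun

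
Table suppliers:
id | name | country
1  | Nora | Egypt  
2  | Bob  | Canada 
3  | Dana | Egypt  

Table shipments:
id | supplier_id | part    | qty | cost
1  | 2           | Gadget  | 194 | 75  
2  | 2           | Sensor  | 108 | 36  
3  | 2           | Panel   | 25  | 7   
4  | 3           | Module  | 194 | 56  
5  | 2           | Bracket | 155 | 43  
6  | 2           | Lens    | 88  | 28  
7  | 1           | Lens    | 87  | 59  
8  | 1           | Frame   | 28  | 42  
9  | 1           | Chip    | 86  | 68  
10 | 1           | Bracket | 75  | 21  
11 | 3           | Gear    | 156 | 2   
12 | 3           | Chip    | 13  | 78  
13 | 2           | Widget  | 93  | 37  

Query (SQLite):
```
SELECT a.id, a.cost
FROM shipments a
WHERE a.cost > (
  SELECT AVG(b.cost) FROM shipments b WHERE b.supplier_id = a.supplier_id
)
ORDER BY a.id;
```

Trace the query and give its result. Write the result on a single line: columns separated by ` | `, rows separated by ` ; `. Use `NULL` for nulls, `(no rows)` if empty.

1 | 75 ; 4 | 56 ; 5 | 43 ; 7 | 59 ; 9 | 68 ; 12 | 78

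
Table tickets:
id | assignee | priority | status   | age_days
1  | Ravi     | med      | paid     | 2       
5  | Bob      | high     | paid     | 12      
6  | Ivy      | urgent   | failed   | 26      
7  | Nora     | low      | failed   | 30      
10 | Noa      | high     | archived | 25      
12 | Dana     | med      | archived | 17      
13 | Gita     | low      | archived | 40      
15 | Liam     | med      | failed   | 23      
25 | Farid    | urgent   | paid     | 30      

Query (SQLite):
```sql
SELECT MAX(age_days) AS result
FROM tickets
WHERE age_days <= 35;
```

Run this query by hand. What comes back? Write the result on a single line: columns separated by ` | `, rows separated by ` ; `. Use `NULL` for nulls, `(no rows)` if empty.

30

Rows where age_days <= 35 → age_days values: [2, 12, 26, 30, 25, 17, 23, 30].
MAX of non-NULL values = 30.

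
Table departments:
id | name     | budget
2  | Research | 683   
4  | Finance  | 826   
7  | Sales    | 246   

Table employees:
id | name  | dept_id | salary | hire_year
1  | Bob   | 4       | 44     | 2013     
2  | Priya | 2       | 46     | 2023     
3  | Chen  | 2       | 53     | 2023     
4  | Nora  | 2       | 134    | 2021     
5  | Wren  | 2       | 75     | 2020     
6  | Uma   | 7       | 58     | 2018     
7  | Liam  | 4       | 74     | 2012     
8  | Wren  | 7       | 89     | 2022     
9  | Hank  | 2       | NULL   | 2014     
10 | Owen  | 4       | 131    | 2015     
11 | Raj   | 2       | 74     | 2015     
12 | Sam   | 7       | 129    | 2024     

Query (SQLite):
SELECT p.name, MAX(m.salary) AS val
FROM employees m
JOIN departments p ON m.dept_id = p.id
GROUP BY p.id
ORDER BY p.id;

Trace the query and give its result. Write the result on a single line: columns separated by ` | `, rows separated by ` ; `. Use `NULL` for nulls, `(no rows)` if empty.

Join each employees row to its departments via dept_id.
Group joined rows by departments.id; compute MAX(m.salary) per group.
  2: ids {2, 3, 4, 5, 9, 11} → MAX(m.salary)=134
  4: ids {1, 7, 10} → MAX(m.salary)=131
  7: ids {6, 8, 12} → MAX(m.salary)=129

Research | 134 ; Finance | 131 ; Sales | 129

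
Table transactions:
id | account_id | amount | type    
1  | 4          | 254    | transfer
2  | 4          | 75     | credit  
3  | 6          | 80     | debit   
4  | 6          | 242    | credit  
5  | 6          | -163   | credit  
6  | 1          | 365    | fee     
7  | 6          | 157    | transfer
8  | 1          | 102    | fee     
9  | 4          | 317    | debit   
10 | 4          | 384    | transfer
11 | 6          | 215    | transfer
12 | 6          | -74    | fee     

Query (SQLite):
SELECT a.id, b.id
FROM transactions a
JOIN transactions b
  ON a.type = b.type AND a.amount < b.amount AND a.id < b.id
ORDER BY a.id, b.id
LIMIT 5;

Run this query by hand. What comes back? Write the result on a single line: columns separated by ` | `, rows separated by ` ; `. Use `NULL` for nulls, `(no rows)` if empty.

Pairs (a,b) with same type, a.amount < b.amount, a.id < b.id.
type groups: credit:{2,4,5} debit:{3,9} fee:{6,8,12} transfer:{1,7,10,11}
Ordered by (a.id, b.id); first 5.

1 | 10 ; 2 | 4 ; 3 | 9 ; 7 | 10 ; 7 | 11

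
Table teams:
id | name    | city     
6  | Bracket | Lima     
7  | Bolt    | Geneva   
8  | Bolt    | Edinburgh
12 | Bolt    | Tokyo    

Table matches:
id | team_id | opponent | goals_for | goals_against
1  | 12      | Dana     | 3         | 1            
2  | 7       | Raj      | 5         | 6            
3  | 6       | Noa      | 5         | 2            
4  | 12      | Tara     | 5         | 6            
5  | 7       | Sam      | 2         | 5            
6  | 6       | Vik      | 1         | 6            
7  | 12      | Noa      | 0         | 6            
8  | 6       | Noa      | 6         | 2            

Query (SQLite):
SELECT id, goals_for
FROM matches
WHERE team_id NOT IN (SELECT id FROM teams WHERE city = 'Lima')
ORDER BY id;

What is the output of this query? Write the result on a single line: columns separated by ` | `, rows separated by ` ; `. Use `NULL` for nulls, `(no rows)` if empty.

Inner query: teams.id where city = 'Lima'.
Outer: keep matches rows whose team_id is not in that set.
Inner query → {6}

1 | 3 ; 2 | 5 ; 4 | 5 ; 5 | 2 ; 7 | 0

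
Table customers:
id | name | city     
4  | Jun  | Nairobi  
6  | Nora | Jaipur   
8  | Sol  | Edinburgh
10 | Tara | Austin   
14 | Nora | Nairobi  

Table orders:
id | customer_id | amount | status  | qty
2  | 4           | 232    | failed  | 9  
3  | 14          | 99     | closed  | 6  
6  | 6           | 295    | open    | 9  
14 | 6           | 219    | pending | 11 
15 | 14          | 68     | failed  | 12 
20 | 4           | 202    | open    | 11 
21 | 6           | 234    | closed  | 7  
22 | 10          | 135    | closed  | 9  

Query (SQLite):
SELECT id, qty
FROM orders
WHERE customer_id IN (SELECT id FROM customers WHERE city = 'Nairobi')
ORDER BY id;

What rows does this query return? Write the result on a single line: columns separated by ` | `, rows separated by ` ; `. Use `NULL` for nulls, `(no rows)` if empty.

2 | 9 ; 3 | 6 ; 15 | 12 ; 20 | 11

Inner query: customers.id where city = 'Nairobi'.
Outer: keep orders rows whose customer_id is in that set.
Inner query → {4, 14}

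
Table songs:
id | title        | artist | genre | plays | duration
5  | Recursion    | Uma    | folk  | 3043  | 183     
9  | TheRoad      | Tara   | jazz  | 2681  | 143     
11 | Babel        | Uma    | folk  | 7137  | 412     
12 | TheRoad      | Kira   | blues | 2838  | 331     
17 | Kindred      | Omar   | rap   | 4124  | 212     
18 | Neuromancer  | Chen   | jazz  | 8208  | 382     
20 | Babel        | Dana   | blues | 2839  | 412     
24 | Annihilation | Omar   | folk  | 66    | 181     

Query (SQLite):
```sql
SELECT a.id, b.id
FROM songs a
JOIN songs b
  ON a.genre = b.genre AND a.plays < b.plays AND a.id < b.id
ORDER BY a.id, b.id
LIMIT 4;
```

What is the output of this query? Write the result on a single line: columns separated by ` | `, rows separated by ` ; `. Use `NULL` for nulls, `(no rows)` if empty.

Pairs (a,b) with same genre, a.plays < b.plays, a.id < b.id.
genre groups: blues:{12,20} folk:{5,11,24} jazz:{9,18} rap:{17}
Ordered by (a.id, b.id); first 4.

5 | 11 ; 9 | 18 ; 12 | 20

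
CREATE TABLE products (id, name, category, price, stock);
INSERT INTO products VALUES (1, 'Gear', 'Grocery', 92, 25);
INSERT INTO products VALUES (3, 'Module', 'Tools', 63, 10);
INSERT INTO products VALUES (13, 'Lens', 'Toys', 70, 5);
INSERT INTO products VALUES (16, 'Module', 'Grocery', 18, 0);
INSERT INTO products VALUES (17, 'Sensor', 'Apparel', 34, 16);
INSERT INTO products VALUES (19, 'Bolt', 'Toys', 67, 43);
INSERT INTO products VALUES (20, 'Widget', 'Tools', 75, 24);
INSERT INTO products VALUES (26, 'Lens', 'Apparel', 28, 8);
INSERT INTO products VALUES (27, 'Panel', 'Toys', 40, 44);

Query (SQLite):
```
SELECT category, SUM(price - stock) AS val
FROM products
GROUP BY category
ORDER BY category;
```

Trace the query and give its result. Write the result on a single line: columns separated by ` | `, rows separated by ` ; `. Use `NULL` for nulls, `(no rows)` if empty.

Apparel | 38 ; Grocery | 85 ; Tools | 104 ; Toys | 85

For each row compute price - stock.
Group by category; take SUM of the expression per group.
  Apparel: ids {17, 26} → SUM(price - stock)=38
  Grocery: ids {1, 16} → SUM(price - stock)=85
  Tools: ids {3, 20} → SUM(price - stock)=104
  Toys: ids {13, 19, 27} → SUM(price - stock)=85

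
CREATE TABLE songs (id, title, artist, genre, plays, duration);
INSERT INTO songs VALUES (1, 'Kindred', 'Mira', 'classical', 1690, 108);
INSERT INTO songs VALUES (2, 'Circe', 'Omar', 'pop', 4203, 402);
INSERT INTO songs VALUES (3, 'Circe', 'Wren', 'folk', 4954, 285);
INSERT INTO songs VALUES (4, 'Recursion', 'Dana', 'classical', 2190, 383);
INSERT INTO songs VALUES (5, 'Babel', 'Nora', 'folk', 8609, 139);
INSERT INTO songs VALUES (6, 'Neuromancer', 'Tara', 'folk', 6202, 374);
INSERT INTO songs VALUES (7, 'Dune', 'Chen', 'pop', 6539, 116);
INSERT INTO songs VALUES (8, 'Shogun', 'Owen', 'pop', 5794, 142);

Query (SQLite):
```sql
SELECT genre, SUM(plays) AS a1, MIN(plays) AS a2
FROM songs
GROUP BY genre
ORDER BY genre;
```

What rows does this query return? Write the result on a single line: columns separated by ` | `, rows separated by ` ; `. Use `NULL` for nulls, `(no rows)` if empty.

Group songs by genre.
Per group compute: SUM(plays), MIN(plays).
  classical: ids {1, 4} → SUM(plays)=3880, MIN(plays)=1690
  folk: ids {3, 5, 6} → SUM(plays)=19765, MIN(plays)=4954
  pop: ids {2, 7, 8} → SUM(plays)=16536, MIN(plays)=4203

classical | 3880 | 1690 ; folk | 19765 | 4954 ; pop | 16536 | 4203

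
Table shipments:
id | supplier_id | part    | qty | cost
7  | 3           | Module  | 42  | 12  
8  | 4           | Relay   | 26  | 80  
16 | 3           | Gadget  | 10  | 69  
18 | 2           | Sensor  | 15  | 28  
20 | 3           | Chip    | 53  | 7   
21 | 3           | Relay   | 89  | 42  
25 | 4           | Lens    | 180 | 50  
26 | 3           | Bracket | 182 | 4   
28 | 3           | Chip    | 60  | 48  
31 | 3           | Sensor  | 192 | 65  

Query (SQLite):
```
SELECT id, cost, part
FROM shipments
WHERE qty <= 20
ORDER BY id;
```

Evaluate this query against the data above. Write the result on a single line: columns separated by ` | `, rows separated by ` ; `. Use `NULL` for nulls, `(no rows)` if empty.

16 | 69 | Gadget ; 18 | 28 | Sensor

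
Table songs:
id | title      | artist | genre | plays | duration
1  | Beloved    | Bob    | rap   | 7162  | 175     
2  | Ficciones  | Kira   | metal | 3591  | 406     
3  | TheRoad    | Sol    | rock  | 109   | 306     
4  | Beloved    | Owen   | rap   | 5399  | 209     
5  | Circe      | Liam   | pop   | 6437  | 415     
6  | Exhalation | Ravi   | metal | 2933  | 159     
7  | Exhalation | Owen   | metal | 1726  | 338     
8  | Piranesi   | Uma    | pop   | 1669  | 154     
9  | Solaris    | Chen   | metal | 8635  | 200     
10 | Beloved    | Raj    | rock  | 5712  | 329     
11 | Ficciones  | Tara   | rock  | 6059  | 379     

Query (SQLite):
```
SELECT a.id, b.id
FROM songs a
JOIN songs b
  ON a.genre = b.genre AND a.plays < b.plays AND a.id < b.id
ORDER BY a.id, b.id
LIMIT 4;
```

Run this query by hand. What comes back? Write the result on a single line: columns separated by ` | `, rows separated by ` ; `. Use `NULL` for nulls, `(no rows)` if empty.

Pairs (a,b) with same genre, a.plays < b.plays, a.id < b.id.
genre groups: metal:{2,6,7,9} pop:{5,8} rap:{1,4} rock:{3,10,11}
Ordered by (a.id, b.id); first 4.

2 | 9 ; 3 | 10 ; 3 | 11 ; 6 | 9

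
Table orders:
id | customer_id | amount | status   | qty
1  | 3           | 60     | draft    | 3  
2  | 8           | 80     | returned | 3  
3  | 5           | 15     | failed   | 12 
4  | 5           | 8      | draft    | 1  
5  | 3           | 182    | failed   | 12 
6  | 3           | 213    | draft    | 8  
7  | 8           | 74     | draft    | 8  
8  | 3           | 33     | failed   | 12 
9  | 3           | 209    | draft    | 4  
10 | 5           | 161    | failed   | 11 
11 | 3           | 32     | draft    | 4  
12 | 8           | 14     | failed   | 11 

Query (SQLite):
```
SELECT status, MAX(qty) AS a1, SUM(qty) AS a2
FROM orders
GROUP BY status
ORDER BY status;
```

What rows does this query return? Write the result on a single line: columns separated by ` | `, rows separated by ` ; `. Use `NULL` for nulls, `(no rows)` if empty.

draft | 8 | 28 ; failed | 12 | 58 ; returned | 3 | 3

Group orders by status.
Per group compute: MAX(qty), SUM(qty).
  draft: ids {1, 4, 6, 7, 9, 11} → MAX(qty)=8, SUM(qty)=28
  failed: ids {3, 5, 8, 10, 12} → MAX(qty)=12, SUM(qty)=58
  returned: ids {2} → MAX(qty)=3, SUM(qty)=3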